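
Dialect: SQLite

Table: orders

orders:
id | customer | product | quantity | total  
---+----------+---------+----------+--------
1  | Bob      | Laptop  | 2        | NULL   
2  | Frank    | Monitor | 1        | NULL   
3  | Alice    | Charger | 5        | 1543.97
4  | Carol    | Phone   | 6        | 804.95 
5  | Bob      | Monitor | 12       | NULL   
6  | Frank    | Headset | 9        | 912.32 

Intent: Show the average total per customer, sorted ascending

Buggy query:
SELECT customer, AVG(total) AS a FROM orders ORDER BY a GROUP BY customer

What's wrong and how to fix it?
Bug: GROUP BY must precede ORDER BY

Fix: Reorder: SELECT … FROM … GROUP BY … ORDER BY …

Corrected query:
SELECT customer, AVG(total) AS a FROM orders GROUP BY customer ORDER BY a

Result:
customer | a      
---------+--------
Bob      | NULL   
Carol    | 804.95 
Frank    | 912.32 
Alice    | 1543.97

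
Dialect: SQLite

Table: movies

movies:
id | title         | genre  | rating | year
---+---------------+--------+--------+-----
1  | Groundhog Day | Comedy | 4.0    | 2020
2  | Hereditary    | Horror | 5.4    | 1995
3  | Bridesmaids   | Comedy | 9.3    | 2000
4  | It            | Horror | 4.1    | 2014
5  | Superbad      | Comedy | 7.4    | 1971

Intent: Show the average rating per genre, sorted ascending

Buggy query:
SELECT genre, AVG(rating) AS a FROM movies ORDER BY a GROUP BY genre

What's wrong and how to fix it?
Bug: GROUP BY must precede ORDER BY

Fix: Move ORDER BY to the end, after GROUP BY

Corrected query:
SELECT genre, AVG(rating) AS a FROM movies GROUP BY genre ORDER BY a

Result:
genre  | a   
-------+-----
Horror | 4.75
Comedy | 6.9 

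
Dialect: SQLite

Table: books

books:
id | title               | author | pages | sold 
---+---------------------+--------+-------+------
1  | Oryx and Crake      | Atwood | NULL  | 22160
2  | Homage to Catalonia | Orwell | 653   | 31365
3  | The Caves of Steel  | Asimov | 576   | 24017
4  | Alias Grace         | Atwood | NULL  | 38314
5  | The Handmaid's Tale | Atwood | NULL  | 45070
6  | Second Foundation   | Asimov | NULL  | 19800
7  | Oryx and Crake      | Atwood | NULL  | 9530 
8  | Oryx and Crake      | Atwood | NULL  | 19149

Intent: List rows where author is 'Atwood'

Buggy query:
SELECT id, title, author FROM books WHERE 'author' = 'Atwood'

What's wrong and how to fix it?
Bug: Single quotes denote string literals in SQL; the column name is being compared as a constant string

Fix: Remove the quotes around the column name (or use double quotes for an identifier)

Corrected query:
SELECT id, title, author FROM books WHERE author = 'Atwood'

Result:
id | title               | author
---+---------------------+-------
1  | Oryx and Crake      | Atwood
4  | Alias Grace         | Atwood
5  | The Handmaid's Tale | Atwood
7  | Oryx and Crake      | Atwood
8  | Oryx and Crake      | Atwood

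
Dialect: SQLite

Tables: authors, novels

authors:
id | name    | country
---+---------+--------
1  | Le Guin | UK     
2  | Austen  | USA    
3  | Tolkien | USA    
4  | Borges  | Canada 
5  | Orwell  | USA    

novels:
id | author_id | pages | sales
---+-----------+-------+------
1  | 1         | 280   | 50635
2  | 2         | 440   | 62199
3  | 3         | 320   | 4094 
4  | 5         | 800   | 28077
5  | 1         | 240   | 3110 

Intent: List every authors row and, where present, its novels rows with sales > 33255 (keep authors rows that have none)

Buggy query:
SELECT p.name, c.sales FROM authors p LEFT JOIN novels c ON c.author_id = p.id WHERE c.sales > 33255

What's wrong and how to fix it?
Bug: A WHERE condition on the right-hand table after LEFT JOIN drops unmatched parents

Fix: Put 'c.sales > 33255' in the JOIN's ON clause instead of WHERE

Corrected query:
SELECT p.name, c.sales FROM authors p LEFT JOIN novels c ON c.author_id = p.id AND c.sales > 33255

Result:
name    | sales
--------+------
Le Guin | 50635
Austen  | 62199
Tolkien | NULL 
Borges  | NULL 
Orwell  | NULL 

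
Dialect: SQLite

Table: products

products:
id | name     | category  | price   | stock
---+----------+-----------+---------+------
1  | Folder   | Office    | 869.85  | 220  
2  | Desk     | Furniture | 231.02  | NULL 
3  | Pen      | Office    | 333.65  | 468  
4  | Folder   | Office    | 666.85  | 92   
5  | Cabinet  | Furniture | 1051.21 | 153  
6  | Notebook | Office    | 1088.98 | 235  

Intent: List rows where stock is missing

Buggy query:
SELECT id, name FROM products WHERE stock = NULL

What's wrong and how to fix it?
Bug: Comparing to NULL with '=' never matches; NULL = NULL is unknown, not true

Fix: Replace '= NULL' with 'IS NULL'

Corrected query:
SELECT id, name FROM products WHERE stock IS NULL

Result:
id | name
---+-----
2  | Desk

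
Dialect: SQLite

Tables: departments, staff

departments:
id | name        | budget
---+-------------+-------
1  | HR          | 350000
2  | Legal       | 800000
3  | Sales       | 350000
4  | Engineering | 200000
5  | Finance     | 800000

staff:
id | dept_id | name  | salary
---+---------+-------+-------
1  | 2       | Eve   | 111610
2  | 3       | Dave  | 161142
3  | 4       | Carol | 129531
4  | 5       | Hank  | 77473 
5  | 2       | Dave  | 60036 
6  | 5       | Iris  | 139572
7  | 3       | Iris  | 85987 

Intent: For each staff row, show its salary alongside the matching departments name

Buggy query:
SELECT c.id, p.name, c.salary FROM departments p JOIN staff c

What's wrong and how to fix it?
Bug: JOIN with no ON clause produces a cartesian product; every staff row pairs with every departments row

Fix: Add ON c.dept_id = p.id to the JOIN

Corrected query:
SELECT c.id, p.name, c.salary FROM departments p JOIN staff c ON c.dept_id = p.id

Result:
id | name        | salary
---+-------------+-------
1  | Legal       | 111610
2  | Sales       | 161142
3  | Engineering | 129531
4  | Finance     | 77473 
5  | Legal       | 60036 
6  | Finance     | 139572
7  | Sales       | 85987 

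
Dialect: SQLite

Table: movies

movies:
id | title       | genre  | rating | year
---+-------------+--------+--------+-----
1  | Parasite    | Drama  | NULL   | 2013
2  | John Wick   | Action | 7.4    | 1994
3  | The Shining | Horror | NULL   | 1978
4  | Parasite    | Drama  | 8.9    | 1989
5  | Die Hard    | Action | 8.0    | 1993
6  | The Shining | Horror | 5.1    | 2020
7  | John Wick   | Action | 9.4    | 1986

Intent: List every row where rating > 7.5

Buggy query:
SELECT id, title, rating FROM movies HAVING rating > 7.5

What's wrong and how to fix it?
Bug: This is a non-aggregate query (no GROUP BY, no aggregates), so in SQLite the HAVING clause is invalid here; a row-level condition belongs in WHERE

Fix: Replace HAVING with WHERE since the condition applies to individual rows

Corrected query:
SELECT id, title, rating FROM movies WHERE rating > 7.5

Result:
id | title     | rating
---+-----------+-------
4  | Parasite  | 8.9   
5  | Die Hard  | 8     
7  | John Wick | 9.4   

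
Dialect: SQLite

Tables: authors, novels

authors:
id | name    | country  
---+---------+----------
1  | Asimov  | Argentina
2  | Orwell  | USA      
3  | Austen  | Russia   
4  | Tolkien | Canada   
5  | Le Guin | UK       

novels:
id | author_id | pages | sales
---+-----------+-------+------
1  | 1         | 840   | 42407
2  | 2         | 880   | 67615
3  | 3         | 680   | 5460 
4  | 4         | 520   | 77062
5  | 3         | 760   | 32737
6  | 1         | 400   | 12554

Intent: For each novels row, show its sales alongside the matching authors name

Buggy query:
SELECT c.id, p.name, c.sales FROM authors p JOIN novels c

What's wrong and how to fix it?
Bug: Missing join condition: each novels row is matched to all authors rows instead of just its own

Fix: Add ON c.author_id = p.id to the JOIN

Corrected query:
SELECT c.id, p.name, c.sales FROM authors p JOIN novels c ON c.author_id = p.id

Result:
id | name    | sales
---+---------+------
1  | Asimov  | 42407
2  | Orwell  | 67615
3  | Austen  | 5460 
4  | Tolkien | 77062
5  | Austen  | 32737
6  | Asimov  | 12554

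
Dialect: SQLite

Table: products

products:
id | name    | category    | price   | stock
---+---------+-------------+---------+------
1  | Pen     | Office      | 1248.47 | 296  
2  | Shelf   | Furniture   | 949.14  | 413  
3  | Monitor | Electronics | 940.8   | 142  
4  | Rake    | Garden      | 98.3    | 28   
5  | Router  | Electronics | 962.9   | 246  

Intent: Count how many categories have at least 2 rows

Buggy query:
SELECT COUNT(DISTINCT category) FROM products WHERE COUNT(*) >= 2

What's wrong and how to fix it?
Bug: WHERE filters individual rows, not groups, so a group-level COUNT is invalid there

Fix: Use a subquery that GROUPs and filters with HAVING, then count its rows

Corrected query:
SELECT COUNT(*) FROM (SELECT category FROM products GROUP BY category HAVING COUNT(*) >= 2)

Result:
COUNT(*)
--------
1       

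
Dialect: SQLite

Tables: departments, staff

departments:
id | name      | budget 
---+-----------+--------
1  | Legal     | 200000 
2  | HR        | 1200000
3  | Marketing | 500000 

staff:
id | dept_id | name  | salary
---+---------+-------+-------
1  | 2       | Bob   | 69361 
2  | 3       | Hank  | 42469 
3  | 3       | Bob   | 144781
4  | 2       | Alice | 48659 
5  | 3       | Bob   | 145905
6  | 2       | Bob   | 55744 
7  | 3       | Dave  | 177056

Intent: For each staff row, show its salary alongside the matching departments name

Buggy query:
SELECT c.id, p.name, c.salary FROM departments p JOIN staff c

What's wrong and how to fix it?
Bug: JOIN with no ON clause produces a cartesian product; every staff row pairs with every departments row

Fix: Specify the join condition linking the foreign key to the parent id

Corrected query:
SELECT c.id, p.name, c.salary FROM departments p JOIN staff c ON c.dept_id = p.id

Result:
id | name      | salary
---+-----------+-------
1  | HR        | 69361 
2  | Marketing | 42469 
3  | Marketing | 144781
4  | HR        | 48659 
5  | Marketing | 145905
6  | HR        | 55744 
7  | Marketing | 177056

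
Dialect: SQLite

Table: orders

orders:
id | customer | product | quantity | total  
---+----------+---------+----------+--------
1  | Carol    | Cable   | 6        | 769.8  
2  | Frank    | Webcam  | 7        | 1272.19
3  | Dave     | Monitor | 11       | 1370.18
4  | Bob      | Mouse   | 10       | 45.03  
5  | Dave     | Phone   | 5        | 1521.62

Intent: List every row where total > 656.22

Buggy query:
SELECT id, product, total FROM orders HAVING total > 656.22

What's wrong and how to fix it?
Bug: This is a non-aggregate query (no GROUP BY, no aggregates), so in SQLite the HAVING clause is invalid here; a row-level condition belongs in WHERE

Fix: Replace HAVING with WHERE since the condition applies to individual rows

Corrected query:
SELECT id, product, total FROM orders WHERE total > 656.22

Result:
id | product | total  
---+---------+--------
1  | Cable   | 769.8  
2  | Webcam  | 1272.19
3  | Monitor | 1370.18
5  | Phone   | 1521.62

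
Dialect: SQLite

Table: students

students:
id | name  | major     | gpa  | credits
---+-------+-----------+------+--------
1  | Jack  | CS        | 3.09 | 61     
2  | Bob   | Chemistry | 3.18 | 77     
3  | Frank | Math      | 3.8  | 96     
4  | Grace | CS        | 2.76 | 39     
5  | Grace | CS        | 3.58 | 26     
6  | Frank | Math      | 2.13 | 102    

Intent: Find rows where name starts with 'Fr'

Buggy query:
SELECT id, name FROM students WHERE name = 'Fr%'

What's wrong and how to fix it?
Bug: Wildcards only work with LIKE; '=' treats '%' as a literal character

Fix: Replace '=' with LIKE so 'Fr%' is treated as a pattern

Corrected query:
SELECT id, name FROM students WHERE name LIKE 'Fr%'

Result:
id | name 
---+------
3  | Frank
6  | Frank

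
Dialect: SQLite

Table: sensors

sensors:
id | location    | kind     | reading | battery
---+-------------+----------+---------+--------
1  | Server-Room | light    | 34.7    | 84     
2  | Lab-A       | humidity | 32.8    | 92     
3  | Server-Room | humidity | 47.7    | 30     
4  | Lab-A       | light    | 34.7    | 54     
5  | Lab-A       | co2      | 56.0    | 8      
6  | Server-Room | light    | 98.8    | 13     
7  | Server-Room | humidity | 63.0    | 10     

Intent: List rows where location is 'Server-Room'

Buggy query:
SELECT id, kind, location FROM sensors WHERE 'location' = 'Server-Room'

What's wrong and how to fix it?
Bug: Single quotes denote string literals in SQL; the column name is being compared as a constant string

Fix: Reference the column as location without single quotes

Corrected query:
SELECT id, kind, location FROM sensors WHERE location = 'Server-Room'

Result:
id | kind     | location   
---+----------+------------
1  | light    | Server-Room
3  | humidity | Server-Room
6  | light    | Server-Room
7  | humidity | Server-Room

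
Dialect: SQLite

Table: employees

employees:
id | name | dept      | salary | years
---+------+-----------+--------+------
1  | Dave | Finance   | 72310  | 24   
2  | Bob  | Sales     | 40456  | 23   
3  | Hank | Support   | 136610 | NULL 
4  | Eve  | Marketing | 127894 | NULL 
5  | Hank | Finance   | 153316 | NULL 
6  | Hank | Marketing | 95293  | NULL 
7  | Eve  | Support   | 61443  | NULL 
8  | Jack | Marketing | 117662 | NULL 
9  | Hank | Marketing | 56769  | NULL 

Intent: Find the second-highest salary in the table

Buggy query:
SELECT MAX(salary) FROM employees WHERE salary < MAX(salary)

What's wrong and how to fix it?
Bug: MAX(salary) on the right of the comparison is an aggregate-in-WHERE error

Fix: Compute the overall MAX in a subquery, then take MAX of rows below it

Corrected query:
SELECT MAX(salary) FROM employees WHERE salary < (SELECT MAX(salary) FROM employees)

Result:
MAX(salary)
-----------
136610     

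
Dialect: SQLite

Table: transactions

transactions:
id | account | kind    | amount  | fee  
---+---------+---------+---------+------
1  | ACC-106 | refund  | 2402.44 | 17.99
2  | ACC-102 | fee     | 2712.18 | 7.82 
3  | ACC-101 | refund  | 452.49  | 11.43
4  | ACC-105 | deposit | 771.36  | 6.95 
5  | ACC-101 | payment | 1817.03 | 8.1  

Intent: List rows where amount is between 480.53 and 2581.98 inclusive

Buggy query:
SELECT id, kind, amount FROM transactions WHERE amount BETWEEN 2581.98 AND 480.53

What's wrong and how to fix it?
Bug: The bounds are reversed; BETWEEN a AND b requires a <= b to match anything

Fix: Swap the bounds so the smaller value comes first

Corrected query:
SELECT id, kind, amount FROM transactions WHERE amount BETWEEN 480.53 AND 2581.98

Result:
id | kind    | amount 
---+---------+--------
1  | refund  | 2402.44
4  | deposit | 771.36 
5  | payment | 1817.03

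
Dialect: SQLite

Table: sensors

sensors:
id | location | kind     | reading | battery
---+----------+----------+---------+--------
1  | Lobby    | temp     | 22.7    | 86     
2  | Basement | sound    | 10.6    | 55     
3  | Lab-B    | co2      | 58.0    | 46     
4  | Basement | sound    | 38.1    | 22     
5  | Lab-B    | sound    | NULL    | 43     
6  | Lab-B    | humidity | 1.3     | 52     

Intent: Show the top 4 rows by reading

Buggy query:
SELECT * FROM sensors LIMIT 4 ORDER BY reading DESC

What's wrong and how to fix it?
Bug: ORDER BY cannot follow LIMIT; LIMIT is the final clause

Fix: Swap the clauses: ORDER BY first, then LIMIT

Corrected query:
SELECT * FROM sensors ORDER BY reading DESC LIMIT 4

Result:
id | location | kind  | reading | battery
---+----------+-------+---------+--------
3  | Lab-B    | co2   | 58      | 46     
4  | Basement | sound | 38.1    | 22     
1  | Lobby    | temp  | 22.7    | 86     
2  | Basement | sound | 10.6    | 55     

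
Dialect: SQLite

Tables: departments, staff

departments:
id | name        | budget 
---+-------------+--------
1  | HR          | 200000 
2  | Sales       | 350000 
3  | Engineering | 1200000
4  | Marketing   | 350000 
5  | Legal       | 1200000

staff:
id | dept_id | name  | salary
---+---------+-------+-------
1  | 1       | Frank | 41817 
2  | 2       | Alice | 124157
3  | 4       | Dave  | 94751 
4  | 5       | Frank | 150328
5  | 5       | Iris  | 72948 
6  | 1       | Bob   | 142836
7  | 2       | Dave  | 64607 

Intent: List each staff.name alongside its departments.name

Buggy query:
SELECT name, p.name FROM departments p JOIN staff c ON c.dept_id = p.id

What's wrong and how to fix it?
Bug: Both tables have a 'name' column; the unqualified reference is ambiguous

Fix: Prefix ambiguous columns with the table alias

Corrected query:
SELECT c.name, p.name FROM departments p JOIN staff c ON c.dept_id = p.id

Result:
name  | name     
------+----------
Frank | HR       
Alice | Sales    
Dave  | Marketing
Frank | Legal    
Iris  | Legal    
Bob   | HR       
Dave  | Sales    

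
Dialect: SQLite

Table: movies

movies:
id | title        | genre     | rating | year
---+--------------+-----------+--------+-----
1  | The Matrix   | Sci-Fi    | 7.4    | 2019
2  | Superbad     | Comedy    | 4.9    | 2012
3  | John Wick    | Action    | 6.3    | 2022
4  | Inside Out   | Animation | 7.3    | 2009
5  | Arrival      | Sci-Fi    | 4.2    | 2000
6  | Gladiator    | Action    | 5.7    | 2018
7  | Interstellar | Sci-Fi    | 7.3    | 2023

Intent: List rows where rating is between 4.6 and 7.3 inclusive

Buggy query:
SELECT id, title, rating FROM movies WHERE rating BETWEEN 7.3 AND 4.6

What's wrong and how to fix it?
Bug: BETWEEN expects the lower bound first; with 7.3 AND 4.6 the range is empty

Fix: Swap the bounds so the smaller value comes first

Corrected query:
SELECT id, title, rating FROM movies WHERE rating BETWEEN 4.6 AND 7.3

Result:
id | title        | rating
---+--------------+-------
2  | Superbad     | 4.9   
3  | John Wick    | 6.3   
4  | Inside Out   | 7.3   
6  | Gladiator    | 5.7   
7  | Interstellar | 7.3   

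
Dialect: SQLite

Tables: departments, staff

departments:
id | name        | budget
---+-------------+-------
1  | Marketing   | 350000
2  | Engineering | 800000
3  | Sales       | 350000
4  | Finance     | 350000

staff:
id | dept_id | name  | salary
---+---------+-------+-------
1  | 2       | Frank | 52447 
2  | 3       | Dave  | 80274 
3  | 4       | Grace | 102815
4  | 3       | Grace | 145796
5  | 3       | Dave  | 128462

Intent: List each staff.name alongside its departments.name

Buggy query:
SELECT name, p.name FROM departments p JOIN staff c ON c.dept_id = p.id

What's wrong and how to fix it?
Bug: 'name' exists in both joined tables, so the database can't tell which one is meant

Fix: Prefix ambiguous columns with the table alias

Corrected query:
SELECT c.name, p.name FROM departments p JOIN staff c ON c.dept_id = p.id

Result:
name  | name       
------+------------
Frank | Engineering
Dave  | Sales      
Grace | Finance    
Grace | Sales      
Dave  | Sales      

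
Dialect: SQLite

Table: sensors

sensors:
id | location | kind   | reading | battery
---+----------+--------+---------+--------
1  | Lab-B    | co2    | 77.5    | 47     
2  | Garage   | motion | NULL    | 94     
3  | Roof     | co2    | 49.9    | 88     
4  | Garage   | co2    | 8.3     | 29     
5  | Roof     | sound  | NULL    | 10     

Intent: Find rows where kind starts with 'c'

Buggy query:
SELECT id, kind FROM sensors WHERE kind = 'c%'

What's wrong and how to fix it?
Bug: Wildcards only work with LIKE; '=' treats '%' as a literal character

Fix: Use LIKE for wildcard pattern matching

Corrected query:
SELECT id, kind FROM sensors WHERE kind LIKE 'c%'

Result:
id | kind
---+-----
1  | co2 
3  | co2 
4  | co2 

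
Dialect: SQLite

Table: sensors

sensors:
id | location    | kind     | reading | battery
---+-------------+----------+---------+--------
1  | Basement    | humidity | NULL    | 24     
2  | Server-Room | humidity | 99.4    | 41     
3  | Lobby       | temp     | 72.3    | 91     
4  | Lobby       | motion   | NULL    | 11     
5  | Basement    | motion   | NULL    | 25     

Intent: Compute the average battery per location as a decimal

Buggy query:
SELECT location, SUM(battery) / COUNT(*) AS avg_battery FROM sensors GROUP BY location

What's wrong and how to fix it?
Bug: SUM(battery) and COUNT(*) are both integers; the division truncates the fractional part

Fix: Multiply by 1.0 (or CAST to REAL) to force floating-point division

Corrected query:
SELECT location, SUM(battery) * 1.0 / COUNT(*) AS avg_battery FROM sensors GROUP BY location

Result:
location    | avg_battery
------------+------------
Basement    | 24.5       
Lobby       | 51         
Server-Room | 41         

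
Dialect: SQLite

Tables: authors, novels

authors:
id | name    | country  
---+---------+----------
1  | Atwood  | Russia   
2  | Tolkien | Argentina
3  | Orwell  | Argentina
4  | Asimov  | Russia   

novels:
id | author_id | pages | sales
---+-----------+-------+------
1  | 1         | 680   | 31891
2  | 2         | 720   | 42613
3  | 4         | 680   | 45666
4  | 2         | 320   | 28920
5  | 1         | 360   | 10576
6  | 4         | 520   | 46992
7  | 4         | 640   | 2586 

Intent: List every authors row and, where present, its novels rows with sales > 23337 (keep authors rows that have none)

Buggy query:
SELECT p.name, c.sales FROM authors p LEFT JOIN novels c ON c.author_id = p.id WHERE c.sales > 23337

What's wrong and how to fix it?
Bug: Filtering c.sales in WHERE discards the NULL rows produced by LEFT JOIN, turning it into an inner join

Fix: Move the right-table condition into the ON clause so unmatched parents are kept

Corrected query:
SELECT p.name, c.sales FROM authors p LEFT JOIN novels c ON c.author_id = p.id AND c.sales > 23337

Result:
name    | sales
--------+------
Atwood  | 31891
Tolkien | 28920
Tolkien | 42613
Orwell  | NULL 
Asimov  | 45666
Asimov  | 46992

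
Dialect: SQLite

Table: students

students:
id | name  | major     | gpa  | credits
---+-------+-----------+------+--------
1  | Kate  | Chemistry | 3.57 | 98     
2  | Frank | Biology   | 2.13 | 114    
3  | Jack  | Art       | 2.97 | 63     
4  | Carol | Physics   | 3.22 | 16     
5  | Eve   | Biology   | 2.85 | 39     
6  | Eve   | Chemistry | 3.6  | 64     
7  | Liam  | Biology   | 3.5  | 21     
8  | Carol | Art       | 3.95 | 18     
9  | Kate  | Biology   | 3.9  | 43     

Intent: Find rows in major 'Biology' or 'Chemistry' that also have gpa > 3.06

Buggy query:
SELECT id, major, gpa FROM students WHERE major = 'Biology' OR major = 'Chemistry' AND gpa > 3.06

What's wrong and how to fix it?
Bug: Without parentheses, AND is evaluated before OR, so the gpa filter only applies to the 'Chemistry' branch

Fix: Group the OR with parentheses (or use IN), then AND the threshold

Corrected query:
SELECT id, major, gpa FROM students WHERE (major = 'Biology' OR major = 'Chemistry') AND gpa > 3.06

Result:
id | major     | gpa 
---+-----------+-----
1  | Chemistry | 3.57
6  | Chemistry | 3.6 
7  | Biology   | 3.5 
9  | Biology   | 3.9 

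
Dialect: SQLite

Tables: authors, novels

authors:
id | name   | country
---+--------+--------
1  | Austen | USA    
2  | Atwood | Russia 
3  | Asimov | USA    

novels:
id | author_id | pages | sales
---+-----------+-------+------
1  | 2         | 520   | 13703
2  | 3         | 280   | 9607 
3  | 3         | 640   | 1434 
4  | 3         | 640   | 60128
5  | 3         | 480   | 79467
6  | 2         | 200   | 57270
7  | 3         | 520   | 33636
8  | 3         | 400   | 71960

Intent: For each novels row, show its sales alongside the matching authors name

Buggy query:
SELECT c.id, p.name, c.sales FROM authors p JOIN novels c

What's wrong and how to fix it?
Bug: JOIN with no ON clause produces a cartesian product; every novels row pairs with every authors row

Fix: Add ON c.author_id = p.id to the JOIN

Corrected query:
SELECT c.id, p.name, c.sales FROM authors p JOIN novels c ON c.author_id = p.id

Result:
id | name   | sales
---+--------+------
1  | Atwood | 13703
2  | Asimov | 9607 
3  | Asimov | 1434 
4  | Asimov | 60128
5  | Asimov | 79467
6  | Atwood | 57270
7  | Asimov | 33636
8  | Asimov | 71960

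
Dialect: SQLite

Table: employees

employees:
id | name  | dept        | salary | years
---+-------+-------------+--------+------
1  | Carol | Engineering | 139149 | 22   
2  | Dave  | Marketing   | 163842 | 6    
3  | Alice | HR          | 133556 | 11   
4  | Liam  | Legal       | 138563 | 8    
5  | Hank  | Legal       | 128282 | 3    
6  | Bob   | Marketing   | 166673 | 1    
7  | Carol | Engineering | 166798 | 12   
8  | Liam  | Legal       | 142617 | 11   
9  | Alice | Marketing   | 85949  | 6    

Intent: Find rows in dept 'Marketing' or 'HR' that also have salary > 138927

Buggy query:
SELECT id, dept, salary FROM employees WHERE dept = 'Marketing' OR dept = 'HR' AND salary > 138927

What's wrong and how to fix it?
Bug: Without parentheses, AND is evaluated before OR, so the salary filter only applies to the 'HR' branch

Fix: Group the OR with parentheses (or use IN), then AND the threshold

Corrected query:
SELECT id, dept, salary FROM employees WHERE (dept = 'Marketing' OR dept = 'HR') AND salary > 138927

Result:
id | dept      | salary
---+-----------+-------
2  | Marketing | 163842
6  | Marketing | 166673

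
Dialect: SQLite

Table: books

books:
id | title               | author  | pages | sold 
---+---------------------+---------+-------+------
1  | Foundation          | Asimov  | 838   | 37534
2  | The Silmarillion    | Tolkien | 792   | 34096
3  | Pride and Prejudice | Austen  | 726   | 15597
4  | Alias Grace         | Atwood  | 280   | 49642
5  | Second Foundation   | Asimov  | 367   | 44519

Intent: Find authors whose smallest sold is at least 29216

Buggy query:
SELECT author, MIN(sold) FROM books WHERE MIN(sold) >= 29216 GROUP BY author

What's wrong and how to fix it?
Bug: Aggregates like MIN are computed per group after WHERE runs

Fix: Use HAVING for the per-group MIN condition

Corrected query:
SELECT author, MIN(sold) FROM books GROUP BY author HAVING MIN(sold) >= 29216

Result:
author  | MIN(sold)
--------+----------
Asimov  | 37534    
Atwood  | 49642    
Tolkien | 34096    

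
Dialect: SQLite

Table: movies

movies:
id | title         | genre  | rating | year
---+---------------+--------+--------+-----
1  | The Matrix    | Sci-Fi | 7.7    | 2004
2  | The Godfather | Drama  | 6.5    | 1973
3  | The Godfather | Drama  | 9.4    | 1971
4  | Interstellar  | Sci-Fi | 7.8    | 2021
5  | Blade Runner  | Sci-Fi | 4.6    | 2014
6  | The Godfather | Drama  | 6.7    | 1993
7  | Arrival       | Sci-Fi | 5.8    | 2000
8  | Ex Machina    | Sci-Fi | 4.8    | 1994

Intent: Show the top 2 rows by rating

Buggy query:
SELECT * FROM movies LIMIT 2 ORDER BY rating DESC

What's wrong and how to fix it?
Bug: ORDER BY cannot follow LIMIT; LIMIT is the final clause

Fix: Sort with ORDER BY, then apply LIMIT

Corrected query:
SELECT * FROM movies ORDER BY rating DESC LIMIT 2

Result:
id | title         | genre  | rating | year
---+---------------+--------+--------+-----
3  | The Godfather | Drama  | 9.4    | 1971
4  | Interstellar  | Sci-Fi | 7.8    | 2021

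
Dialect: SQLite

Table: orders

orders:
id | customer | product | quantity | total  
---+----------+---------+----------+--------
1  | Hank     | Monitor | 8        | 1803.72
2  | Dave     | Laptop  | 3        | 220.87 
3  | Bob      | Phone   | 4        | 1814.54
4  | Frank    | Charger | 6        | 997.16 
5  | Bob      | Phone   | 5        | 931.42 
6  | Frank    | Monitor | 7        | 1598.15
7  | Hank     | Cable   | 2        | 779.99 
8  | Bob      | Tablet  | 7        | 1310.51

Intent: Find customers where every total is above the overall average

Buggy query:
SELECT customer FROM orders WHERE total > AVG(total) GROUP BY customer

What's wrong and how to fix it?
Bug: WHERE evaluates per row before aggregation, so AVG() is unavailable

Fix: Compute the overall average in a scalar subquery and compare each group's MIN against it in HAVING

Corrected query:
SELECT customer FROM orders GROUP BY customer HAVING MIN(total) > (SELECT AVG(total) FROM orders)

Result:
(no rows)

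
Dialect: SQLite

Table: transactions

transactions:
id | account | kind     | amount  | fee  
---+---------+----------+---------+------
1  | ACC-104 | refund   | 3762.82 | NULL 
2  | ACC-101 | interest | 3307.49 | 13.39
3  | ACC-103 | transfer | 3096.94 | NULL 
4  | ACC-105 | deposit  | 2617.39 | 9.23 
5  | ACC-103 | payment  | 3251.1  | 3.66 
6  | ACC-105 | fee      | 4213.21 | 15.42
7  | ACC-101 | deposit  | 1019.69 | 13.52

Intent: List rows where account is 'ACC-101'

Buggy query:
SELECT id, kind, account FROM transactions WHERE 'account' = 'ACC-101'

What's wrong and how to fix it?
Bug: 'account' in single quotes is a string literal, not the column; the comparison is literal-vs-literal and never true

Fix: Remove the quotes around the column name (or use double quotes for an identifier)

Corrected query:
SELECT id, kind, account FROM transactions WHERE account = 'ACC-101'

Result:
id | kind     | account
---+----------+--------
2  | interest | ACC-101
7  | deposit  | ACC-101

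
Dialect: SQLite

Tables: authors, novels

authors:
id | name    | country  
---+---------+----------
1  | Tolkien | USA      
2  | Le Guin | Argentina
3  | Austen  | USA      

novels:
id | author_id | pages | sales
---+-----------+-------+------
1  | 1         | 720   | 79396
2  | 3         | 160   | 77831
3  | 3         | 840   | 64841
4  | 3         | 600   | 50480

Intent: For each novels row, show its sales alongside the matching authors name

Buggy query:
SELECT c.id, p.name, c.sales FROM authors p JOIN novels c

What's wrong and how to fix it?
Bug: Missing join condition: each novels row is matched to all authors rows instead of just its own

Fix: Specify the join condition linking the foreign key to the parent id

Corrected query:
SELECT c.id, p.name, c.sales FROM authors p JOIN novels c ON c.author_id = p.id

Result:
id | name    | sales
---+---------+------
1  | Tolkien | 79396
2  | Austen  | 77831
3  | Austen  | 64841
4  | Austen  | 50480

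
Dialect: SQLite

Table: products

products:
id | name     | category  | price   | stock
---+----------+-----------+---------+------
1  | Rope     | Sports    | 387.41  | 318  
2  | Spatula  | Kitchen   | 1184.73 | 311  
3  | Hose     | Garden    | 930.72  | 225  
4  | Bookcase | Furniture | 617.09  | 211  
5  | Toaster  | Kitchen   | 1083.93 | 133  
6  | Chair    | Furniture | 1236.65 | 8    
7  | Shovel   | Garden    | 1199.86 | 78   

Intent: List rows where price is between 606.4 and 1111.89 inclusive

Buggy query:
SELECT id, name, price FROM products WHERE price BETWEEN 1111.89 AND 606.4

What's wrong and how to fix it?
Bug: BETWEEN expects the lower bound first; with 1111.89 AND 606.4 the range is empty

Fix: Write BETWEEN 606.4 AND 1111.89

Corrected query:
SELECT id, name, price FROM products WHERE price BETWEEN 606.4 AND 1111.89

Result:
id | name     | price  
---+----------+--------
3  | Hose     | 930.72 
4  | Bookcase | 617.09 
5  | Toaster  | 1083.93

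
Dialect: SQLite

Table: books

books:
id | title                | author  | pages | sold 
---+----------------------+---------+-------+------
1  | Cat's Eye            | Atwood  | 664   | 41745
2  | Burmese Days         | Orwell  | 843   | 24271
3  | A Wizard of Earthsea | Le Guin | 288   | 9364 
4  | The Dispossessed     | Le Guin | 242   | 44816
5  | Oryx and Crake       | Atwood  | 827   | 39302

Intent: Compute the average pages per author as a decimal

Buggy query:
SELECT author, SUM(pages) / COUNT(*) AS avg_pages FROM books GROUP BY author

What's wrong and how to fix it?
Bug: Both operands are integers, so '/' performs integer division and truncates

Fix: Multiply by 1.0 (or CAST to REAL) to force floating-point division

Corrected query:
SELECT author, SUM(pages) * 1.0 / COUNT(*) AS avg_pages FROM books GROUP BY author

Result:
author  | avg_pages
--------+----------
Atwood  | 745.5    
Le Guin | 265      
Orwell  | 843      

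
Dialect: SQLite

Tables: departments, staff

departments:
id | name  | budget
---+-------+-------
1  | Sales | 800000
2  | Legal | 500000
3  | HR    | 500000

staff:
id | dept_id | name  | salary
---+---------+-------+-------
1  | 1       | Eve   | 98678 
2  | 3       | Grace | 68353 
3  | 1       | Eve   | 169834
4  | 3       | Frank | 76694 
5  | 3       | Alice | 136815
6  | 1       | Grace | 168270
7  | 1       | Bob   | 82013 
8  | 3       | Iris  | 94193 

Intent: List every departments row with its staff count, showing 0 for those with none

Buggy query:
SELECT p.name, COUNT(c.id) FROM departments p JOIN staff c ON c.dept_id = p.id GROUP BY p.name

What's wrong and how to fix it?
Bug: An inner join excludes parents with zero children

Fix: Use LEFT JOIN so parents without children still appear (COUNT(c.id) gives 0)

Corrected query:
SELECT p.name, COUNT(c.id) FROM departments p LEFT JOIN staff c ON c.dept_id = p.id GROUP BY p.name

Result:
name  | COUNT(c.id)
------+------------
HR    | 4          
Legal | 0          
Sales | 4          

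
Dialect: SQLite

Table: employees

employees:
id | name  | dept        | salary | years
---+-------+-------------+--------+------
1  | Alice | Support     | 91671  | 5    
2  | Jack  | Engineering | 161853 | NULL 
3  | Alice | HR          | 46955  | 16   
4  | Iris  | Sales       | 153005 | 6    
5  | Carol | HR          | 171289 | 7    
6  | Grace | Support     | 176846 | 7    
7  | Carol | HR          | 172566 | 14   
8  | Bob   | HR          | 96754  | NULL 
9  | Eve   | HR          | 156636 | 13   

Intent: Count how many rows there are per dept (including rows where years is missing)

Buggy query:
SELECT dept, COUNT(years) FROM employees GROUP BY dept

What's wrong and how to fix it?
Bug: COUNT(years) skips NULLs, so groups with missing years are undercounted

Fix: Use COUNT(*) to count all rows regardless of NULL

Corrected query:
SELECT dept, COUNT(*) FROM employees GROUP BY dept

Result:
dept        | COUNT(*)
------------+---------
Engineering | 1       
HR          | 5       
Sales       | 1       
Support     | 2       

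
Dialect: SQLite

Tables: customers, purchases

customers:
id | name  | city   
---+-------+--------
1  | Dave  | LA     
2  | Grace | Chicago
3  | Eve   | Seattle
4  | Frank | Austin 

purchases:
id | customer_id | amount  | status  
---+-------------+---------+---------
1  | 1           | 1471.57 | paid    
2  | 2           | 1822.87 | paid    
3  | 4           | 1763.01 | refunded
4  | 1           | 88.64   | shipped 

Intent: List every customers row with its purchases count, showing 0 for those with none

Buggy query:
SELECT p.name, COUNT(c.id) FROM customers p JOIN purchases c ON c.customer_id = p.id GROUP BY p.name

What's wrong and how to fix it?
Bug: INNER JOIN drops customers rows that have no matching purchases rows

Fix: Use LEFT JOIN so parents without children still appear (COUNT(c.id) gives 0)

Corrected query:
SELECT p.name, COUNT(c.id) FROM customers p LEFT JOIN purchases c ON c.customer_id = p.id GROUP BY p.name

Result:
name  | COUNT(c.id)
------+------------
Dave  | 2          
Eve   | 0          
Frank | 1          
Grace | 1          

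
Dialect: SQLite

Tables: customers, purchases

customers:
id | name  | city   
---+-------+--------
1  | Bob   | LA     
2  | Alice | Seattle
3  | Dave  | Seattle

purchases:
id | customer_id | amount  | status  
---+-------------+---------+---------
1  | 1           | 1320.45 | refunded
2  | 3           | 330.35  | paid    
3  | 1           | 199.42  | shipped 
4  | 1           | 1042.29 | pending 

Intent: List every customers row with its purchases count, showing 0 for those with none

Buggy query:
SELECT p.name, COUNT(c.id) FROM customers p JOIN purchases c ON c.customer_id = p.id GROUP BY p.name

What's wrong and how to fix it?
Bug: An inner join excludes parents with zero children

Fix: Switch to LEFT JOIN to retain unmatched parent rows

Corrected query:
SELECT p.name, COUNT(c.id) FROM customers p LEFT JOIN purchases c ON c.customer_id = p.id GROUP BY p.name

Result:
name  | COUNT(c.id)
------+------------
Alice | 0          
Bob   | 3          
Dave  | 1          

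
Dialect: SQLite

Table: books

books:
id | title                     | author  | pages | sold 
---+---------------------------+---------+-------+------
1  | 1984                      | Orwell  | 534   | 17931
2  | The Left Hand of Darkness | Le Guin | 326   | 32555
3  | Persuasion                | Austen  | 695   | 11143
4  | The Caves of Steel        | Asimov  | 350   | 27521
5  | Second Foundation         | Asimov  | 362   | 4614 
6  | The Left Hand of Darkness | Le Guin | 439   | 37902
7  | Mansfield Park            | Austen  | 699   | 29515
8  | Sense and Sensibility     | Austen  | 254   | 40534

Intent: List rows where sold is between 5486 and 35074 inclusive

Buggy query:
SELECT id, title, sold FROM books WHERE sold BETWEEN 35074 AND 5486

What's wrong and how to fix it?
Bug: The bounds are reversed; BETWEEN a AND b requires a <= b to match anything

Fix: Swap the bounds so the smaller value comes first

Corrected query:
SELECT id, title, sold FROM books WHERE sold BETWEEN 5486 AND 35074

Result:
id | title                     | sold 
---+---------------------------+------
1  | 1984                      | 17931
2  | The Left Hand of Darkness | 32555
3  | Persuasion                | 11143
4  | The Caves of Steel        | 27521
7  | Mansfield Park            | 29515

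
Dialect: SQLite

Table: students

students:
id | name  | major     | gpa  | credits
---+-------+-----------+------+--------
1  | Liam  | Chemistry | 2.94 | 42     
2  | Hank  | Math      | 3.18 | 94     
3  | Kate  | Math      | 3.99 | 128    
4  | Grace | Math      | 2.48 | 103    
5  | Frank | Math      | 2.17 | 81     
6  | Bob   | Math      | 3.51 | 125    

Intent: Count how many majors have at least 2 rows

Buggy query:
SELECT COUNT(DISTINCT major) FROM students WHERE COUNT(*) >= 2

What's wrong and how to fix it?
Bug: COUNT(*) cannot appear in WHERE; the per-group count doesn't exist yet

Fix: Group first with HAVING COUNT(*) >= 2, then COUNT the resulting groups

Corrected query:
SELECT COUNT(*) FROM (SELECT major FROM students GROUP BY major HAVING COUNT(*) >= 2)

Result:
COUNT(*)
--------
1       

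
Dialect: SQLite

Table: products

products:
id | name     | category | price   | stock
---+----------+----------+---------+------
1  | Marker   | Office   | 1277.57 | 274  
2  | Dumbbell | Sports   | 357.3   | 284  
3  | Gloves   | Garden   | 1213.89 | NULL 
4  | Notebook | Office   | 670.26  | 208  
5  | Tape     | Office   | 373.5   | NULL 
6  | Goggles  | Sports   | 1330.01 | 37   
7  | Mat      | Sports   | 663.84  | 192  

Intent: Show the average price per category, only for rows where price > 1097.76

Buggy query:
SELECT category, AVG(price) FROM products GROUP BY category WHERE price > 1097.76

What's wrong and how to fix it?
Bug: WHERE cannot follow GROUP BY

Fix: Place WHERE between FROM and GROUP BY

Corrected query:
SELECT category, AVG(price) FROM products WHERE price > 1097.76 GROUP BY category

Result:
category | AVG(price)
---------+-----------
Garden   | 1213.89   
Office   | 1277.57   
Sports   | 1330.01   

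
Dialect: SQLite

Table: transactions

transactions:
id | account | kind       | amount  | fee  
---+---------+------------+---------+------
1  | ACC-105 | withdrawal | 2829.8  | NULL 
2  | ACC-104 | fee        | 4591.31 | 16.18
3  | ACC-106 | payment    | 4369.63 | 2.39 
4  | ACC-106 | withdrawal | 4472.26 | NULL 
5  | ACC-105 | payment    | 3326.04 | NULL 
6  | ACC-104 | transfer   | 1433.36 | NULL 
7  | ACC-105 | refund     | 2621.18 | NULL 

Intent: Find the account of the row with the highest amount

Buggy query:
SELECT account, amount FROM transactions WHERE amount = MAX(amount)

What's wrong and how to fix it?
Bug: WHERE is evaluated per row; an aggregate over the whole table isn't defined there

Fix: Wrap MAX in a scalar subquery so WHERE compares against a single value

Corrected query:
SELECT account, amount FROM transactions WHERE amount = (SELECT MAX(amount) FROM transactions)

Result:
account | amount 
--------+--------
ACC-104 | 4591.31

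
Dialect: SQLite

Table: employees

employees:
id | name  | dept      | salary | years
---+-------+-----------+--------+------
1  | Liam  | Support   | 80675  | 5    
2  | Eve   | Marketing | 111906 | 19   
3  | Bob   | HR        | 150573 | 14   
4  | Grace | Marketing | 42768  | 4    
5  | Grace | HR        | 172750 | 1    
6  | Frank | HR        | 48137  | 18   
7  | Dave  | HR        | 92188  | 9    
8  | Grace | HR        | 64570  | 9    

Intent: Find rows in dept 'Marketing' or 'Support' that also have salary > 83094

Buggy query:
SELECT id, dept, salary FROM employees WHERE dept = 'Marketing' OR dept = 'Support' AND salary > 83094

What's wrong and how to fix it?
Bug: AND binds tighter than OR, so this parses as dept = 'Marketing' OR (dept = 'Support' AND salary > 83094)

Fix: Add parentheses around the OR so the AND applies to both alternatives

Corrected query:
SELECT id, dept, salary FROM employees WHERE (dept = 'Marketing' OR dept = 'Support') AND salary > 83094

Result:
id | dept      | salary
---+-----------+-------
2  | Marketing | 111906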